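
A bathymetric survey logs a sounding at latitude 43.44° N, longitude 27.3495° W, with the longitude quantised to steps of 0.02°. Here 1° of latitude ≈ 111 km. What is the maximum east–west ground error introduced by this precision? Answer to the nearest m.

806 m

With a 0.02° grid the true value lies within half a step, ±0.02°/2 = ±0.01°, of the stored one.
At latitude 43.44° a degree of longitude spans 111000 m × cos 43.44° = 111000 × 0.7261 ≈ 80596.5 m.
Maximum E–W displacement: 0.01 × 80596.5 = 805.965 m.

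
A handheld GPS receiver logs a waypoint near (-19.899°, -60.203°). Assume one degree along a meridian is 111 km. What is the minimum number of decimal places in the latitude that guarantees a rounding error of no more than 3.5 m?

One degree of latitude covers 111000 m.
With N decimal places the half-ulp bound is 0.5·10⁻ᴺ°, or 0.5·10⁻ᴺ × 111000 m on the ground.
Setting 55500 × 10⁻ᴺ ≤ 3.5 gives 10ᴺ ≥ 1.586e+04, i.e. N ≥ 4.20.
So 5 decimal places suffice (0.555 m); 4 would allow up to 5.55 m.

5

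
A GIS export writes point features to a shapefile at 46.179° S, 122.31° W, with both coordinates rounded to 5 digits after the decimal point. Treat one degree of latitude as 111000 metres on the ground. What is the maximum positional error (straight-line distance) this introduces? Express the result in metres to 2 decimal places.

0.68 metres

Rounding to 5 decimal places leaves each coordinate within ±5e-06° of the true value.
N–S: 5e-06° × 111000 m/° = 0.555 m.
E–W at 46.179°: 5e-06° × 111000 × cos 46.179° = 5e-06 × 111000 × 0.6924 ≈ 0.384286 m.
Worst case both components are at the extreme and orthogonal: √(0.555² + 0.384286²) ≈ 0.675056 m.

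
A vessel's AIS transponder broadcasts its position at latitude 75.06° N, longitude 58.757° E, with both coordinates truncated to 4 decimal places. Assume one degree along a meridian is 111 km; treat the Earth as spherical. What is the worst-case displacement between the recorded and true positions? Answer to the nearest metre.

Truncating at 4 decimal places can drop up to a full unit in the last place, so each coordinate may be off by as much as 0.0001°.
N–S: 0.0001° × 111000 m/° = 11.1 m.
Longitude error → 0.0001 × 111000 × cos 75.06° = 0.0001 × 111000 × 0.2578 ≈ 2.86166 m.
Worst case both components are at the extreme and orthogonal: √(11.1² + 2.86166²) ≈ 11.4629 m.

11 metres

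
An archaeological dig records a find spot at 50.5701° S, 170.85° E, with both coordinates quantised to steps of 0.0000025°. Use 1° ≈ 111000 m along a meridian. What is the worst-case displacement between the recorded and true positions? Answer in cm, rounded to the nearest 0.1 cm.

With a 0.0000025° grid the true value lies within half a step, ±0.0000025°/2 = ±1.25e-06°, of the stored one.
North–south component: 1.25e-06° × 111000 = 0.13875 m.
Longitude error → 1.25e-06 × 111000 × cos 50.5701° = 1.25e-06 × 111000 × 0.6351 ≈ 0.0881248 m.
Combining orthogonally: (0.13875² + 0.0881248²)^½ ≈ 0.16437 m.
That is 0.16437 m = 16.437 cm.

16.4 cm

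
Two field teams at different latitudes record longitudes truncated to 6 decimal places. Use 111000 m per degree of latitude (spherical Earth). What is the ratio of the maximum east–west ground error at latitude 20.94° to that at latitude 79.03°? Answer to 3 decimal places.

Truncating at 6 decimal places can drop up to a full unit in the last place, so the longitude may be off by as much as 1e-06°.
At 20.94°: 1e-06° × 111000 × cos 20.94° = 1e-06 × 111000 × 0.9340 ≈ 0.10367 m.
At 79.03°: 1e-06° × 111000 × cos 79.03° = 1e-06 × 111000 × 0.1903 ≈ 0.021123 m.
The ratio reduces to cos 20.94° / cos 79.03° = 0.9340/0.1903 ≈ 4.9079.

4.908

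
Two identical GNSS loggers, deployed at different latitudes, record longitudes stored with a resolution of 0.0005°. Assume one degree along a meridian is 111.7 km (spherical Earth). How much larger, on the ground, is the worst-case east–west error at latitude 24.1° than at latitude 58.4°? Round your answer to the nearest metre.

With a 0.0005° grid the true value lies within half a step, ±0.0005°/2 = ±0.00025°, of the stored one.
At 24.1°: 0.00025° × 111700 × cos 24.1° = 0.00025 × 111700 × 0.9128 ≈ 25.491 m.
At 58.4°: 0.00025° × 111700 × cos 58.4° = 0.00025 × 111700 × 0.5240 ≈ 14.632 m.
Difference: 25.491 − 14.632 = 10.859 m.

11 metres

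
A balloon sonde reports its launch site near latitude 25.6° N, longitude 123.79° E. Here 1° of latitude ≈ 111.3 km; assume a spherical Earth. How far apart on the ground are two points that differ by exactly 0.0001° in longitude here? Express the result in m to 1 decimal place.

At 25.6° a degree of longitude is 111300 × cos 25.6° ≈ 100374 m, so 0.0001° corresponds to 10.0374 m.

10.0 m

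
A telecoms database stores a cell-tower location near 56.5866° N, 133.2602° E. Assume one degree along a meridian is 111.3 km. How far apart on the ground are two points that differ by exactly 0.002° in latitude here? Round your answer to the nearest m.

Along a meridian 0.002° is 0.002 × 111300 = 222.6 m.

223 m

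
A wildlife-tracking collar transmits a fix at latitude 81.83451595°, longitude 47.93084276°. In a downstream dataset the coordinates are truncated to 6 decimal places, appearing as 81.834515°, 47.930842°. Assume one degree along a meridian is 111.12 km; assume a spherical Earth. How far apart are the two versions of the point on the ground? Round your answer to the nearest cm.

The latitude changed by +0.00000095° and the longitude by +0.00000076°.
N–S: 0.00000095° × 111120 m/° = 0.105564 m.
E–W at 81.8345°: 0.00000076° × 111120 × cos 81.8345° = 0.00000076 × 111120 × 0.1420 ≈ 0.0119948 m.
Combined displacement = (0.105564² + 0.0119948²)^½ ≈ 0.106243 m.
That is 0.106243 m = 10.624 cm.

11 cm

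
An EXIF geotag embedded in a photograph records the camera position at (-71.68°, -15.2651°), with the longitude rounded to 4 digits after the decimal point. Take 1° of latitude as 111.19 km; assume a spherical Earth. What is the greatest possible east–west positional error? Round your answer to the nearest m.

Rounding to 4 decimal places leaves the longitude within ±5e-05° of the true value.
At latitude 71.68° a degree of longitude spans 111190 m × cos 71.68° = 111190 × 0.3143 ≈ 34949.7 m.
East–west error: 5e-05° × 34949.7 m/° ≈ 1.74748 m.

2 m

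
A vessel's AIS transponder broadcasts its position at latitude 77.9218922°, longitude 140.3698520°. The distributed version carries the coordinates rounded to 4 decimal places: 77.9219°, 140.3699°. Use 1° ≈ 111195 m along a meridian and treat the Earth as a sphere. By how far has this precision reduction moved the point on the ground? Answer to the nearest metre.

The latitude changed by -0.0000078° and the longitude by -0.0000480°.
N–S: -0.0000078° × 111195 m/° = -0.867321 m.
E–W at 77.9219°: -0.0000480° × 111195 × cos 77.9219° = -0.0000480 × 111195 × 0.2092 ≈ -1.11681 m.
Combined displacement = (0.867321² + 1.11681²)^½ ≈ 1.41404 m.

1 metres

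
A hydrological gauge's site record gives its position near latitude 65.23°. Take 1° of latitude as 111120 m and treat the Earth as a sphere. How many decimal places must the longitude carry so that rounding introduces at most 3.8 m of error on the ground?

At 65.23° one degree of longitude covers 111120 × cos 65.23° ≈ 111120 × 0.4190 ≈ 46556.7 m.
Rounding to N decimal places gives at most 0.5 × 10⁻ᴺ degrees of error, i.e. 0.5 × 10⁻ᴺ × 46556.7 m.
Need 0.5 × 46556.7 × 10⁻ᴺ ≤ 3.8 → 10⁻ᴺ ≤ 1.632e-04, so N ≥ 3.79.
At 3 places the error can reach 23.3 m, but 4 places keeps it to 2.33 m.

4 decimal places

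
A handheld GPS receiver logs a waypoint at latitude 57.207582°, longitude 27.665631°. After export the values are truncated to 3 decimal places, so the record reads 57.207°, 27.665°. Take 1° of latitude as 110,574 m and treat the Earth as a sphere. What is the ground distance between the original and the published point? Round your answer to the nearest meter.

75 meters

The latitude changed by +0.000582° and the longitude by +0.000631°.
N–S: 0.000582° × 110574 m/° = 64.3541 m.
East–west at this latitude: 0.000631° × 110574 × cos 57.207° ≈ 0.000631 × 59887.5 = 37.789 m.
Distance: √(64.3541² + 37.789²) ≈ 74.6288 m.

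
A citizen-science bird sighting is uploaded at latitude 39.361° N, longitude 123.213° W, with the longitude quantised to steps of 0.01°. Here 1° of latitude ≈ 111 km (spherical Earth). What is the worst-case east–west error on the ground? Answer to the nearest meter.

With a 0.01° grid the true value lies within half a step, ±0.01°/2 = ±0.005°, of the stored one.
One degree of longitude at 39.361° is 111000 × cos 39.361° ≈ 111000 × 0.7732 = 85821.4 m.
East–west error: 0.005° × 85821.4 m/° ≈ 429.107 m.

429 meters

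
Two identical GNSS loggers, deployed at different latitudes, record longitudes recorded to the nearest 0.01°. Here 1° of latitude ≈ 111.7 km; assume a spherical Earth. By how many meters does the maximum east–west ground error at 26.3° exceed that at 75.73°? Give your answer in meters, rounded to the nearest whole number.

363 meters

Rounding to 2 decimal places leaves the longitude within ±0.005° of the true value.
Error at 26.3° = 0.005° × 111700 × cos 26.3° ≈ 558.5 × 0.8965 = 500.69 m.
Error at 75.73° = 0.005° × 111700 × cos 75.73° ≈ 558.5 × 0.2465 = 137.67 m.
Difference: 500.69 − 137.67 = 363.02 m.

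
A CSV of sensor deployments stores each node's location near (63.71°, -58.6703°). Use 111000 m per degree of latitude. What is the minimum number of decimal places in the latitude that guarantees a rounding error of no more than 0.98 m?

5

One degree of latitude covers 111000 m.
N decimal places → at most half a unit in the last place, 0.5 × 10⁻ᴺ° = 111000/2 × 10⁻ᴺ m.
Need 0.5 × 111000 × 10⁻ᴺ ≤ 0.98 → 10⁻ᴺ ≤ 1.766e-05, so N ≥ 4.75.
N = 4 would give 5.55 m (too coarse); N = 5 gives 0.555 m ≤ 0.98 m.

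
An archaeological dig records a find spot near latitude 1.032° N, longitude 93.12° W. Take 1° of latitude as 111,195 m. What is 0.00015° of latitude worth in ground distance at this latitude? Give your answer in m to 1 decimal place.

16.7 m

0.00015° × 111195 m/° = 16.6793 m.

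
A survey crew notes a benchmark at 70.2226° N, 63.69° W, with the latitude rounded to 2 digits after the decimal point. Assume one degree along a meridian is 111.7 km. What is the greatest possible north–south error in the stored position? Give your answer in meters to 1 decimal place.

558.5 meters

Rounding to 2 decimal places leaves the latitude within ±0.005° of the true value.
North–south distance: 0.005° × 111700 m/° = 558.5 m.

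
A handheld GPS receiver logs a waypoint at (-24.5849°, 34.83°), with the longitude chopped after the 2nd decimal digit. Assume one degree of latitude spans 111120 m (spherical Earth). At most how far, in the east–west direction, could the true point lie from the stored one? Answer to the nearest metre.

Truncating at 2 decimal places can drop up to a full unit in the last place, so the longitude may be off by as much as 0.01°.
One degree of longitude at 24.5849° is 111120 × cos 24.5849° ≈ 111120 × 0.9093 = 101047 m.
So at most 0.01° × 101047 ≈ 1010.47 m east–west.

1010 metres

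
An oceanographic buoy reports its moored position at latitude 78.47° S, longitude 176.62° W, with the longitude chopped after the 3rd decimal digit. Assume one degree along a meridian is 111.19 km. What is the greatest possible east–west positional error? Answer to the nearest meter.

22 meters

Truncating at 3 decimal places can drop up to a full unit in the last place, so the longitude may be off by as much as 0.001°.
At latitude 78.47° a degree of longitude spans 111190 m × cos 78.47° = 111190 × 0.1999 ≈ 22224.8 m.
East–west error: 0.001° × 22224.8 m/° ≈ 22.2248 m.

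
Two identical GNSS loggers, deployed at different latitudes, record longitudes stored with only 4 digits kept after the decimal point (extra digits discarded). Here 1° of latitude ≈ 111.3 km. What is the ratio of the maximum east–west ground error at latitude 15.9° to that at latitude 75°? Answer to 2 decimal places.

3.72

Truncating at 4 decimal places can drop up to a full unit in the last place, so the longitude may be off by as much as 0.0001°.
Error at 15.9° = 0.0001° × 111300 × cos 15.9° ≈ 11.13 × 0.9617 = 10.704 m.
Error at 75° = 0.0001° × 111300 × cos 75° ≈ 11.13 × 0.2588 = 2.8807 m.
The ratio reduces to cos 15.9° / cos 75° = 0.9617/0.2588 ≈ 3.7159.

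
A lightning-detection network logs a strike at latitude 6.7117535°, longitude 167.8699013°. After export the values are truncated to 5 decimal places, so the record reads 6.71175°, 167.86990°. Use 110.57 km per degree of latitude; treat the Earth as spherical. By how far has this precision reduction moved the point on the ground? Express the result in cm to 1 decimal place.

41.2 cm

The latitude changed by +0.0000035° and the longitude by +0.0000013°.
N–S: 0.0000035° × 110570 m/° = 0.386995 m.
East–west at this latitude: 0.0000013° × 110570 × cos 6.71175° ≈ 0.0000013 × 109812 = 0.142756 m.
Hypotenuse of the two orthogonal shifts: √(0.386995² + 0.142756²) = 0.412486 m.
That is 0.412486 m = 41.249 cm.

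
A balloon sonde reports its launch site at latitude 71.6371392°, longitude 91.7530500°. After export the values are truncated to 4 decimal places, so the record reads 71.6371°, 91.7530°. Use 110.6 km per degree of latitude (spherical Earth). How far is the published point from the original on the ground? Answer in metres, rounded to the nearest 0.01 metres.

4.67 metres

The latitude changed by +0.0000392° and the longitude by +0.0000500°.
N–S: 0.0000392° × 110600 m/° = 4.33552 m.
E–W at 71.6371°: 0.0000500° × 110600 × cos 71.6371° = 0.0000500 × 110600 × 0.3150 ≈ 1.74214 m.
Distance: √(4.33552² + 1.74214²) ≈ 4.67245 m.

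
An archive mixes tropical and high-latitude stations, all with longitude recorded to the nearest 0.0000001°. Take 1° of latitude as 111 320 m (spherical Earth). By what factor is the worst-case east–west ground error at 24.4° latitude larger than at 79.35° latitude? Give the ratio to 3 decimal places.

4.928

Rounding to 7 decimal places leaves the longitude within ±5e-08° of the true value.
At 24.4°: 5e-08° × 111320 × cos 24.4° = 5e-08 × 111320 × 0.9107 ≈ 0.0050689 m.
Error at 79.35° = 5e-08° × 111320 × cos 79.35° ≈ 0.005566 × 0.1848 = 0.0010286 m.
The ratio reduces to cos 24.4° / cos 79.35° = 0.9107/0.1848 ≈ 4.9277.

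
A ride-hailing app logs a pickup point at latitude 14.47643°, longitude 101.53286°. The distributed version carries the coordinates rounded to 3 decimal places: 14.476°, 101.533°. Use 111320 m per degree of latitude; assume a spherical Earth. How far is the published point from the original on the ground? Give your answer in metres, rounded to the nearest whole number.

50 metres

The latitude changed by +0.00043° and the longitude by -0.00014°.
N–S: 0.00043° × 111320 m/° = 47.8676 m.
East–west at this latitude: -0.00014° × 111320 × cos 14.476° ≈ -0.00014 × 107786 = -15.09 m.
Distance: √(47.8676² + 15.09²) ≈ 50.1898 m.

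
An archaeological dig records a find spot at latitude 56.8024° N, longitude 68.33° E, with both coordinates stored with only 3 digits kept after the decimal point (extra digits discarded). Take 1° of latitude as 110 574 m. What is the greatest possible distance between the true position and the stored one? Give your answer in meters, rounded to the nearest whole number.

Truncating at 3 decimal places can drop up to a full unit in the last place, so each coordinate may be off by as much as 0.001°.
N–S: 0.001° × 110574 m/° = 110.574 m.
East–west component at 56.8024°: 0.001° × 110574 × cos 56.8024° ≈ 0.001 × 60542.4 ≈ 60.5424 m.
Combining orthogonally: (110.574² + 60.5424²)^½ ≈ 126.063 m.

126 meters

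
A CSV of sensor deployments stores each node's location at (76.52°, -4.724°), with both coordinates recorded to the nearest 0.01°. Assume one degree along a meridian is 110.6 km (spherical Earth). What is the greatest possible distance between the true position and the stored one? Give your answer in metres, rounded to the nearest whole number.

568 metres

Rounding to 2 decimal places leaves each coordinate within ±0.005° of the true value.
N–S: 0.005° × 110600 m/° = 553 m.
E–W at 76.52°: 0.005° × 110600 × cos 76.52° = 0.005 × 110600 × 0.2331 ≈ 128.908 m.
Combining orthogonally: (553² + 128.908²)^½ ≈ 567.826 m.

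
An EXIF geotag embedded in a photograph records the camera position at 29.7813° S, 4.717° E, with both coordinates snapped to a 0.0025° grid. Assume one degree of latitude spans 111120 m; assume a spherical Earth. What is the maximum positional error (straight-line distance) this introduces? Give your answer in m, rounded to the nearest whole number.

With a 0.0025° grid the true value lies within half a step, ±0.0025°/2 = ±0.00125°, of the stored one.
Latitude error → 0.00125 × 111120 = 138.9 m along the meridian.
East–west component at 29.7813°: 0.00125° × 111120 × cos 29.7813° ≈ 0.00125 × 96444.1 ≈ 120.555 m.
The two errors are perpendicular, so the maximum displacement is √(138.9² + 120.555²) ≈ 183.921 m.

184 m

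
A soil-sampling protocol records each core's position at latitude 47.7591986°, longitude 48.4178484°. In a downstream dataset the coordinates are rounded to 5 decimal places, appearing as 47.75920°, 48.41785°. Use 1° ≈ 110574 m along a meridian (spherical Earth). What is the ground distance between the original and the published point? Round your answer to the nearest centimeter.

20 centimeters

The latitude changed by -0.0000014° and the longitude by -0.0000016°.
N–S: -0.0000014° × 110574 m/° = -0.154804 m.
E–W at 47.7592°: -0.0000016° × 110574 × cos 47.7592° = -0.0000016 × 110574 × 0.6722 ≈ -0.118933 m.
Distance: √(0.154804² + 0.118933²) ≈ 0.195216 m.
That is 0.195216 m = 19.522 cm.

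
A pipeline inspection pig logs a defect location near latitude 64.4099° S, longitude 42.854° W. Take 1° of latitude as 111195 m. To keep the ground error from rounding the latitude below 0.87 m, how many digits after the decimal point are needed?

One degree of latitude covers 111195 m.
Rounding to N decimal places gives at most 0.5 × 10⁻ᴺ degrees of error, i.e. 0.5 × 10⁻ᴺ × 111195 m.
Setting 55597.5 × 10⁻ᴺ ≤ 0.87 gives 10ᴺ ≥ 6.391e+04, i.e. N ≥ 4.81.
So 5 decimal places suffice (0.556 m); 4 would allow up to 5.56 m.

5 decimal places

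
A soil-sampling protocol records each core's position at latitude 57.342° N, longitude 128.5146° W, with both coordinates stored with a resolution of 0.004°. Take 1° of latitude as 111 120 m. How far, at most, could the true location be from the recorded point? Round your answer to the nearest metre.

253 metres

With a 0.004° grid the true value lies within half a step, ±0.004°/2 = ±0.002°, of the stored one.
North–south component: 0.002° × 111120 = 222.24 m.
Longitude error → 0.002 × 111120 × cos 57.342° = 0.002 × 111120 × 0.5396 ≈ 119.926 m.
Worst case both components are at the extreme and orthogonal: √(222.24² + 119.926²) ≈ 252.533 m.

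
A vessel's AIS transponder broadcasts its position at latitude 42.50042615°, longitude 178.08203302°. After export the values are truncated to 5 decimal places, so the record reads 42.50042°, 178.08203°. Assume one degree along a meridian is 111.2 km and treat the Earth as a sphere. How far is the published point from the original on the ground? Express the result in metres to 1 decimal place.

0.7 metres

The latitude changed by +0.00000615° and the longitude by +0.00000302°.
N–S: 0.00000615° × 111200 m/° = 0.68388 m.
East–west at this latitude: 0.00000302° × 111200 × cos 42.5004° ≈ 0.00000302 × 81984.7 = 0.247594 m.
Distance: √(0.68388² + 0.247594²) ≈ 0.72732 m.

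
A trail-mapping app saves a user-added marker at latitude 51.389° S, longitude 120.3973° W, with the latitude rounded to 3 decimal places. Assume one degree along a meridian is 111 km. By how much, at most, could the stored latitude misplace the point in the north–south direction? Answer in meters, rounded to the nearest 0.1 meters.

55.5 meters

Rounding to 3 decimal places leaves the latitude within ±0.0005° of the true value.
Along the meridian that is 0.0005° × 111000 m/° = 55.5 m.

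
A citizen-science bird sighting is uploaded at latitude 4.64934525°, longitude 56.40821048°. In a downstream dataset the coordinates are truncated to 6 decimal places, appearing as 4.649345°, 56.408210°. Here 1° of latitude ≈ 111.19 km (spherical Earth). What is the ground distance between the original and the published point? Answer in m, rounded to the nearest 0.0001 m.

Δlat = 4.64934525 − 4.649345 = +0.00000025°; Δlon = 56.40821048 − 56.408210 = +0.00000048°.
North–south shift: 0.00000025 × 111190 = 0.0277975 m.
East–west at this latitude: 0.00000048° × 111190 × cos 4.64935° ≈ 0.00000048 × 110824 = 0.0531956 m.
Combined displacement = (0.0277975² + 0.0531956²)^½ ≈ 0.0600206 m.

0.0600 m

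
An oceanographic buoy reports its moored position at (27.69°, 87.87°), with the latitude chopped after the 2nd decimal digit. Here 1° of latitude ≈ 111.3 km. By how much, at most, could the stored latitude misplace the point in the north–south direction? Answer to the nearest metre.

1113 metres

Truncating at 2 decimal places can drop up to a full unit in the last place, so the latitude may be off by as much as 0.01°.
So the N–S error is at most 0.01 × 111300 = 1113 m.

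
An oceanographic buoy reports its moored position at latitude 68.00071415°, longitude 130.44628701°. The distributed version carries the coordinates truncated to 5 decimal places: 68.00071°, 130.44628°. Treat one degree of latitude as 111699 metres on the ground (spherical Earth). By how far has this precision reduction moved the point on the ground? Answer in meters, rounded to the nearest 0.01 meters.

0.55 meters

Δlat = 68.00071415 − 68.00071 = +0.00000415°; Δlon = 130.44628701 − 130.44628 = +0.00000701°.
N–S: 0.00000415° × 111699 m/° = 0.463551 m.
East–west at this latitude: 0.00000701° × 111699 × cos 68.0007° ≈ 0.00000701 × 41841.9 = 0.293312 m.
Distance: √(0.463551² + 0.293312²) ≈ 0.548554 m.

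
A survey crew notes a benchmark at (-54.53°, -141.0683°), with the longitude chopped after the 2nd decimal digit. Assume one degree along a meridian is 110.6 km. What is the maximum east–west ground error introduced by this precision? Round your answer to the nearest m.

642 m

Truncating at 2 decimal places can drop up to a full unit in the last place, so the longitude may be off by as much as 0.01°.
At latitude 54.53° a degree of longitude spans 110600 m × cos 54.53° = 110600 × 0.5803 ≈ 64178.6 m.
So at most 0.01° × 64178.6 ≈ 641.786 m east–west.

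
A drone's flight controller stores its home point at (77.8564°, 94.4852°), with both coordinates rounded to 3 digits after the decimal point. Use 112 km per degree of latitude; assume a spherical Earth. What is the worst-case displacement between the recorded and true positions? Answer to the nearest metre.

57 metres

Rounding to 3 decimal places leaves each coordinate within ±0.0005° of the true value.
Latitude error → 0.0005 × 112000 = 56 m along the meridian.
East–west component at 77.8564°: 0.0005° × 112000 × cos 77.8564° ≈ 0.0005 × 23560.6 ≈ 11.7803 m.
Combining orthogonally: (56² + 11.7803²)^½ ≈ 57.2257 m.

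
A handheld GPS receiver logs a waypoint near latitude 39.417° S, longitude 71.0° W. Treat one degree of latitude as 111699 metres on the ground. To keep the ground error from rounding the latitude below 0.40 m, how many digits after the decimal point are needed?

6

One degree of latitude covers 111699 m.
N decimal places → at most half a unit in the last place, 0.5 × 10⁻ᴺ° = 111699/2 × 10⁻ᴺ m.
Need 0.5 × 111699 × 10⁻ᴺ ≤ 0.40 → 10⁻ᴺ ≤ 7.162e-06, so N ≥ 5.14.
N = 5 would give 0.558 m (too coarse); N = 6 gives 0.0558 m ≤ 0.40 m.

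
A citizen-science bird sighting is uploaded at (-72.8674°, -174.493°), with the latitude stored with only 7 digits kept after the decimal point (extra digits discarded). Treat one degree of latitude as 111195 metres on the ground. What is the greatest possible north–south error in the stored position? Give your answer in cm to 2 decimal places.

1.11 cm

Truncating at 7 decimal places can drop up to a full unit in the last place, so the latitude may be off by as much as 1e-07°.
North–south distance: 1e-07° × 111195 m/° = 0.0111195 m.
That is 0.0111195 m = 1.1119 cm.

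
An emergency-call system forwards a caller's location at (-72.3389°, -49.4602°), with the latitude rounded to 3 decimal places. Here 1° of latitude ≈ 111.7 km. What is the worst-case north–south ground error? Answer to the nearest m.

56 m

Rounding to 3 decimal places leaves the latitude within ±0.0005° of the true value.
So the N–S error is at most 0.0005 × 111700 = 55.85 m.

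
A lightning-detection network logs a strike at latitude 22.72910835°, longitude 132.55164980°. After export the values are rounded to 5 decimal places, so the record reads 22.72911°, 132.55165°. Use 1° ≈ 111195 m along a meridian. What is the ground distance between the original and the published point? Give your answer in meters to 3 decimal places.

0.185 meters

Δlat = 22.72910835 − 22.72911 = -0.00000165°; Δlon = 132.55164980 − 132.55165 = -0.00000020°.
North–south shift: -0.00000165 × 111195 = -0.183472 m.
East–west at this latitude: -0.00000020° × 111195 × cos 22.7291° ≈ -0.00000020 × 102560 = -0.020512 m.
Combined displacement = (0.183472² + 0.020512²)^½ ≈ 0.184615 m.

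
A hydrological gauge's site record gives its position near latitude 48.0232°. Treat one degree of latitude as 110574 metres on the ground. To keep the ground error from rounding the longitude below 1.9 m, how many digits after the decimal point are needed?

At 48.0232° one degree of longitude covers 110574 × cos 48.0232° ≈ 110574 × 0.6688 ≈ 73955.2 m.
N decimal places → at most half a unit in the last place, 0.5 × 10⁻ᴺ° = 73955.2/2 × 10⁻ᴺ m.
Need 0.5 × 73955.2 × 10⁻ᴺ ≤ 1.9 → 10⁻ᴺ ≤ 5.138e-05, so N ≥ 4.29.
N = 4 would give 3.7 m (too coarse); N = 5 gives 0.37 m ≤ 1.9 m.

5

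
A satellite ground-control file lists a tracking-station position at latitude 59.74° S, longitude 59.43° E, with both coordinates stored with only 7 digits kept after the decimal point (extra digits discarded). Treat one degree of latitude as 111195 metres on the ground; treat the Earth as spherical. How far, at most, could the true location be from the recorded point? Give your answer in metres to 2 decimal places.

Truncating at 7 decimal places can drop up to a full unit in the last place, so each coordinate may be off by as much as 1e-07°.
North–south component: 1e-07° × 111195 = 0.0111195 m.
E–W at 59.74°: 1e-07° × 111195 × cos 59.74° = 1e-07 × 111195 × 0.5039 ≈ 0.00560339 m.
Worst case both components are at the extreme and orthogonal: √(0.0111195² + 0.00560339²) ≈ 0.0124516 m.

0.01 metres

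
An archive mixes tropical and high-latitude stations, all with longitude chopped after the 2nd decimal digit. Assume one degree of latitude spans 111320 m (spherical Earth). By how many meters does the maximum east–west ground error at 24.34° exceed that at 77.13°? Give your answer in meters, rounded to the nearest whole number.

Truncating at 2 decimal places can drop up to a full unit in the last place, so the longitude may be off by as much as 0.01°.
Error at 24.34° = 0.01° × 111320 × cos 24.34° ≈ 1113.2 × 0.9111 = 1014.3 m.
At 77.13°: 0.01° × 111320 × cos 77.13° = 0.01 × 111320 × 0.2227 ≈ 247.95 m.
Difference: 1014.3 − 247.95 = 766.3 m.

766 meters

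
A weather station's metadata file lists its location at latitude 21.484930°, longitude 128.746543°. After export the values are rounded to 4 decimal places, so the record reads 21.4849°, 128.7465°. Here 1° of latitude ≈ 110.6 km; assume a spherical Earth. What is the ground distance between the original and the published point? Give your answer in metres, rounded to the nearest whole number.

6 metres

The latitude changed by +0.000030° and the longitude by +0.000043°.
North–south shift: 0.000030 × 110600 = 3.318 m.
E–W at 21.4849°: 0.000043° × 110600 × cos 21.4849° = 0.000043 × 110600 × 0.9305 ≈ 4.42534 m.
Hypotenuse of the two orthogonal shifts: √(3.318² + 4.42534²) = 5.53107 m.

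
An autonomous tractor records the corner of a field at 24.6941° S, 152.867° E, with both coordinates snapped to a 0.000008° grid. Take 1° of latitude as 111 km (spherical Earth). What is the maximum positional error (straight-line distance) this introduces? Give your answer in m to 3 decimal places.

0.600 m

With a 0.000008° grid the true value lies within half a step, ±0.000008°/2 = ±4e-06°, of the stored one.
Latitude error → 4e-06 × 111000 = 0.444 m along the meridian.
Longitude error → 4e-06 × 111000 × cos 24.6941° = 4e-06 × 111000 × 0.9086 ≈ 0.403397 m.
The two errors are perpendicular, so the maximum displacement is √(0.444² + 0.403397²) ≈ 0.599887 m.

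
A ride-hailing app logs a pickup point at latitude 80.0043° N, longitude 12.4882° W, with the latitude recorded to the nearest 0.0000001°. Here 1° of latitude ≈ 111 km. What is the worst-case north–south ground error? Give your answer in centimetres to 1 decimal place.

Rounding to 7 decimal places leaves the latitude within ±5e-08° of the true value.
So the N–S error is at most 5e-08 × 111000 = 0.00555 m.
That is 0.00555 m = 0.555 cm.

0.6 centimetres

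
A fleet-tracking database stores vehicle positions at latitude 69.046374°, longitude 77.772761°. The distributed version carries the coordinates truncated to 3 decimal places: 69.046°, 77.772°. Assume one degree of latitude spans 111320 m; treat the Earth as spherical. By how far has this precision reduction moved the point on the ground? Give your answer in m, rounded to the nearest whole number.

51 m

The latitude changed by +0.000374° and the longitude by +0.000761°.
N–S: 0.000374° × 111320 m/° = 41.6337 m.
East–west at this latitude: 0.000761° × 111320 × cos 69.046° ≈ 0.000761 × 39810.1 = 30.2955 m.
Hypotenuse of the two orthogonal shifts: √(41.6337² + 30.2955²) = 51.4896 m.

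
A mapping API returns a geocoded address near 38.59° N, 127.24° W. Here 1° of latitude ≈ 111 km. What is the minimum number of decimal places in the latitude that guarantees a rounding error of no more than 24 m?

One degree of latitude covers 111000 m.
With N decimal places the half-ulp bound is 0.5·10⁻ᴺ°, or 0.5·10⁻ᴺ × 111000 m on the ground.
Setting 55500 × 10⁻ᴺ ≤ 24 gives 10ᴺ ≥ 2312, i.e. N ≥ 3.36.
At 3 places the error can reach 55.5 m, but 4 places keeps it to 5.55 m.

4 decimal places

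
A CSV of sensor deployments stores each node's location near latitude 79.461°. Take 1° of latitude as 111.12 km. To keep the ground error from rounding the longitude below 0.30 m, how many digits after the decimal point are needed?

At 79.461° one degree of longitude covers 111120 × cos 79.461° ≈ 111120 × 0.1829 ≈ 20324.4 m.
Rounding to N decimal places gives at most 0.5 × 10⁻ᴺ degrees of error, i.e. 0.5 × 10⁻ᴺ × 20324.4 m.
Setting 10162.2 × 10⁻ᴺ ≤ 0.30 gives 10ᴺ ≥ 3.387e+04, i.e. N ≥ 4.53.
At 4 places the error can reach 1.02 m, but 5 places keeps it to 0.102 m.

5 decimal places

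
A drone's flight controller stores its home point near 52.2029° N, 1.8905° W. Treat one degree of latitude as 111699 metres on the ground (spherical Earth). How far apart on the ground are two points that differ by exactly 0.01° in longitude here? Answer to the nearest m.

685 m

One degree of longitude here spans 111699 × cos 52.2029° = 111699 × 0.6129 ≈ 68456.6 m; 0.01° of that is 684.566 m.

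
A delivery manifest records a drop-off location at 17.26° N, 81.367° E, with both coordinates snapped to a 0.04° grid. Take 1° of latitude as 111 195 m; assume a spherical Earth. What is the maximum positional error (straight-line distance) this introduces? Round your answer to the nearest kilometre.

3 kilometres

With a 0.04° grid the true value lies within half a step, ±0.04°/2 = ±0.02°, of the stored one.
Latitude error → 0.02 × 111195 = 2223.9 m along the meridian.
E–W at 17.26°: 0.02° × 111195 × cos 17.26° = 0.02 × 111195 × 0.9550 ≈ 2123.75 m.
Combining orthogonally: (2223.9² + 2123.75²)^½ ≈ 3075.07 m.
That is 3075.07 m = 3.0751 km.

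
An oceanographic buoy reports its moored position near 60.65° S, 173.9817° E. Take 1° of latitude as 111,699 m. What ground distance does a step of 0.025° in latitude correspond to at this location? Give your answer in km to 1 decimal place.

0.025° × 111699 m/° = 2792.48 m.
That is 2792.48 m = 2.7925 km.

2.8 km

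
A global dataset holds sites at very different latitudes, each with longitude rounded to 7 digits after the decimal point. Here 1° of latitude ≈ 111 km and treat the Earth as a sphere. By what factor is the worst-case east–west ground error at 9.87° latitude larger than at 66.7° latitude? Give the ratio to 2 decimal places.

Rounding to 7 decimal places leaves the longitude within ±5e-08° of the true value.
Error at 9.87° = 5e-08° × 111000 × cos 9.87° ≈ 0.00555 × 0.9852 = 0.0054679 m.
Error at 66.7° = 5e-08° × 111000 × cos 66.7° ≈ 0.00555 × 0.3955 = 0.0021953 m.
The ratio reduces to cos 9.87° / cos 66.7° = 0.9852/0.3955 ≈ 2.4907.

2.49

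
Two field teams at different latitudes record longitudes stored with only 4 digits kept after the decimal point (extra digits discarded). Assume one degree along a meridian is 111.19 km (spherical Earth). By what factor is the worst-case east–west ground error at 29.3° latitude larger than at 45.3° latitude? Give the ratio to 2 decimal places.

Truncating at 4 decimal places can drop up to a full unit in the last place, so the longitude may be off by as much as 0.0001°.
Error at 29.3° = 0.0001° × 111190 × cos 29.3° ≈ 11.119 × 0.8721 = 9.6965 m.
Error at 45.3° = 0.0001° × 111190 × cos 45.3° ≈ 11.119 × 0.7034 = 7.821 m.
The ratio reduces to cos 29.3° / cos 45.3° = 0.8721/0.7034 ≈ 1.2398.

1.24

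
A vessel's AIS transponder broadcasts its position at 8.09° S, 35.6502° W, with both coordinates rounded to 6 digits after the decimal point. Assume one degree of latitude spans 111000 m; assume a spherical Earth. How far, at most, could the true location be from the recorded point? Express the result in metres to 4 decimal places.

0.0781 metres

Rounding to 6 decimal places leaves each coordinate within ±5e-07° of the true value.
Latitude error → 5e-07 × 111000 = 0.0555 m along the meridian.
E–W at 8.09°: 5e-07° × 111000 × cos 8.09° = 5e-07 × 111000 × 0.9900 ≈ 0.0549477 m.
Combining orthogonally: (0.0555² + 0.0549477²)^½ ≈ 0.0780993 m.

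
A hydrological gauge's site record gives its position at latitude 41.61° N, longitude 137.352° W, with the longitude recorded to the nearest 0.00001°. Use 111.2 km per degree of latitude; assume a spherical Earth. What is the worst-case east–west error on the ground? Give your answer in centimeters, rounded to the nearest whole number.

42 centimeters

Rounding to 5 decimal places leaves the longitude within ±5e-06° of the true value.
One degree of longitude at 41.61° is 111200 × cos 41.61° ≈ 111200 × 0.7477 = 83142.3 m.
East–west error: 5e-06° × 83142.3 m/° ≈ 0.415711 m.
That is 0.415711 m = 41.571 cm.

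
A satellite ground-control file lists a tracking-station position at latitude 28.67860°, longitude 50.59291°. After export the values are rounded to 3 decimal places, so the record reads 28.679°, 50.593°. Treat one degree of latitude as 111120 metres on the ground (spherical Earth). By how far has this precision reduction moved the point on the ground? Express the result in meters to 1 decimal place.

45.3 meters

The latitude changed by -0.00040° and the longitude by -0.00009°.
N–S: -0.00040° × 111120 m/° = -44.448 m.
E–W at 28.679°: -0.00009° × 111120 × cos 28.679° = -0.00009 × 111120 × 0.8773 ≈ -8.77392 m.
Distance: √(44.448² + 8.77392²) ≈ 45.3057 m.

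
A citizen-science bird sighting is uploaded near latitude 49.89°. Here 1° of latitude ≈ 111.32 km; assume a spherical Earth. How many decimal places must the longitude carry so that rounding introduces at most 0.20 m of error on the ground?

6 decimal places

At 49.89° one degree of longitude covers 111320 × cos 49.89° ≈ 111320 × 0.6443 ≈ 71718.7 m.
With N decimal places the half-ulp bound is 0.5·10⁻ᴺ°, or 0.5·10⁻ᴺ × 71718.7 m on the ground.
Need 0.5 × 71718.7 × 10⁻ᴺ ≤ 0.20 → 10⁻ᴺ ≤ 5.577e-06, so N ≥ 5.25.
So 6 decimal places suffice (0.0359 m); 5 would allow up to 0.359 m.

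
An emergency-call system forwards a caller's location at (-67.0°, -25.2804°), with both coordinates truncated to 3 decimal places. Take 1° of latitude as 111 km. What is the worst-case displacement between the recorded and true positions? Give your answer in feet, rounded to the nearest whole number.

391 feet

Truncating at 3 decimal places can drop up to a full unit in the last place, so each coordinate may be off by as much as 0.001°.
Latitude error → 0.001 × 111000 = 111 m along the meridian.
Longitude error → 0.001 × 111000 × cos 67° = 0.001 × 111000 × 0.3907 ≈ 43.3712 m.
Worst case both components are at the extreme and orthogonal: √(111² + 43.3712²) ≈ 119.172 m.
In feet: 119.172 m ÷ 0.3048 ≈ 390.99 ft.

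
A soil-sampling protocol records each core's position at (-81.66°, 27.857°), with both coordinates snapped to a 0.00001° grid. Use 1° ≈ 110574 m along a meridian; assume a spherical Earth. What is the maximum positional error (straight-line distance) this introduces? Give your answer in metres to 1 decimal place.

0.6 metres

With a 0.00001° grid the true value lies within half a step, ±0.00001°/2 = ±5e-06°, of the stored one.
N–S: 5e-06° × 110574 m/° = 0.55287 m.
East–west component at 81.66°: 5e-06° × 110574 × cos 81.66° ≈ 5e-06 × 16038.4 ≈ 0.0801921 m.
The two errors are perpendicular, so the maximum displacement is √(0.55287² + 0.0801921²) ≈ 0.558656 m.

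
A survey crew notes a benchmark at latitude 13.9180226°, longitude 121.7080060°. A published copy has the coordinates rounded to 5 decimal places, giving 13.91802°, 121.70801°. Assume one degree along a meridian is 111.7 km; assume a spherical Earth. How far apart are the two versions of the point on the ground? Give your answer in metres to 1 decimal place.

0.5 metres

The latitude changed by +0.0000026° and the longitude by -0.0000040°.
North–south shift: 0.0000026 × 111700 = 0.29042 m.
E–W at 13.918°: -0.0000040° × 111700 × cos 13.918° = -0.0000040 × 111700 × 0.9706 ≈ -0.433682 m.
Hypotenuse of the two orthogonal shifts: √(0.29042² + 0.433682²) = 0.521943 m.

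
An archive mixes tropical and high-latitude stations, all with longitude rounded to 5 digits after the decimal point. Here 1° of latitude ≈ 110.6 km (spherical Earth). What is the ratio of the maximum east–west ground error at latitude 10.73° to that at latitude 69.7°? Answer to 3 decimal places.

2.832

Rounding to 5 decimal places leaves the longitude within ±5e-06° of the true value.
Error at 10.73° = 5e-06° × 110600 × cos 10.73° ≈ 0.553 × 0.9825 = 0.54333 m.
Error at 69.7° = 5e-06° × 110600 × cos 69.7° ≈ 0.553 × 0.3469 = 0.19186 m.
The ratio reduces to cos 10.73° / cos 69.7° = 0.9825/0.3469 ≈ 2.8320.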